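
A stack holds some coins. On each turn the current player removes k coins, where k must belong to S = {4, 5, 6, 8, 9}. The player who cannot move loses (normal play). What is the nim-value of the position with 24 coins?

n :  0  1  2  3  4  5  6  7  8  9 10 11 12 13 14 15 16 17 18 19 20 21 22 23 24
G :  0  0  0  0  1  1  1  1  2  2  2  2  3  0  0  0  0  1  1  1  1  2  2  2  2

2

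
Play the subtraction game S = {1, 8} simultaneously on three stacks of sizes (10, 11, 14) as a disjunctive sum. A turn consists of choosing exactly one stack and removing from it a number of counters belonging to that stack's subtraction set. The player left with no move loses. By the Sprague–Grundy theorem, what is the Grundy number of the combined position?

All stacks use S = {1, 8}:
G(0) = 0
G(1) = mex{0} = 1
G(2) = mex{1} = 0
G(3) = mex{0} = 1
G(4) = mex{1} = 0
G(5) = mex{0} = 1
G(6) = mex{1} = 0
G(7) = mex{0} = 1
G(8) = mex{1,0} = 2
G(9) = mex{2,1} = 0
G(10) = mex{0,0} = 1
G(11) = mex{1,1} = 0
G(12) = mex{0,0} = 1
G(13) = mex{1,1} = 0
G(14) = mex{0,0} = 1
Stack A: G(10) = 1.
Stack B: G(11) = 0.
Stack C: G(14) = 1.
Combined Grundy value = 1 ⊕ 0 ⊕ 1 = 0.

0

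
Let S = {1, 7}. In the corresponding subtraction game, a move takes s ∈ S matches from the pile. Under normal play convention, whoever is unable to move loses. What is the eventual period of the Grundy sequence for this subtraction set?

n :  0  1  2  3  4  5  6  7  8  9 10 11 12 13 14
G :  0  1  0  1  0  1  0  1  0  1  0  1  0  1  0
G(n+2) = G(n) holds for n = 0,…,6 (a full window of length max(S) = 7), so the sequence is purely periodic with period 2.

2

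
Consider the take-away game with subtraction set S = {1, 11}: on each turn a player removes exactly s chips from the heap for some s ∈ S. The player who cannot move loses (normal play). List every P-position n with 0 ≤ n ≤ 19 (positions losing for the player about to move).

G(0) = 0
G(1) = mex{0} = 1
G(2) = mex{1} = 0
G(3) = mex{0} = 1
G(4) = mex{1} = 0
G(5) = mex{0} = 1
G(6) = mex{1} = 0
G(7) = mex{0} = 1
G(8) = mex{1} = 0
G(9) = mex{0} = 1
G(10) = mex{1} = 0
G(11) = mex{0,0} = 1
G(12) = mex{1,1} = 0
G(13) = mex{0,0} = 1
G(14) = mex{1,1} = 0
G(15) = mex{0,0} = 1
G(16) = mex{1,1} = 0
G(17) = mex{0,0} = 1
G(18) = mex{1,1} = 0
G(19) = mex{0,0} = 1
P-positions are exactly the n with G(n) = 0.

0, 2, 4, 6, 8, 10, 12, 14, 16, 18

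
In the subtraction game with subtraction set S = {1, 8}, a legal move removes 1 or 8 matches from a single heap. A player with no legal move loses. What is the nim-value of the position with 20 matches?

G(0) = 0
G(1) = mex{0} = 1
G(2) = mex{1} = 0
G(3) = mex{0} = 1
G(4) = mex{1} = 0
G(5) = mex{0} = 1
G(6) = mex{1} = 0
G(7) = mex{0} = 1
G(8) = mex{1,0} = 2
G(9) = mex{2,1} = 0
G(10) = mex{0,0} = 1
G(11) = mex{1,1} = 0
G(12) = mex{0,0} = 1
G(13) = mex{1,1} = 0
G(14) = mex{0,0} = 1
G(15) = mex{1,1} = 0
G(16) = mex{0,2} = 1
G(17) = mex{1,0} = 2
G(18) = mex{2,1} = 0
G(19) = mex{0,0} = 1
G(20) = mex{1,1} = 0

0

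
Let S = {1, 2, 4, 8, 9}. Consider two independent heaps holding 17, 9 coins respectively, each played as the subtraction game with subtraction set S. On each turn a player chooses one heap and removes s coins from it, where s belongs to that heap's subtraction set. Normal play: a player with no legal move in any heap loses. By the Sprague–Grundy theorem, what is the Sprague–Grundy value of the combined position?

All heaps use S = {1, 2, 4, 8, 9}:
n :  0  1  2  3  4  5  6  7  8  9 10 11 12 13 14 15 16 17
G :  0  1  2  0  1  2  0  1  2  3  4  5  3  0  1  2  0  1
Heap A: G(17) = 1.
Heap B: G(9) = 3.
Combined Grundy value = 1 ⊕ 3 = 2.

2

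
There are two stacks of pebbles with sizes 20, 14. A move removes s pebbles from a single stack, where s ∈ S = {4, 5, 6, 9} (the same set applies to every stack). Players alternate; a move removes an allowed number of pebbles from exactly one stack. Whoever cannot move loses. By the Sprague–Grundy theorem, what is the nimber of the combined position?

1

All stacks use S = {4, 5, 6, 9}:
n :  0  1  2  3  4  5  6  7  8  9 10 11 12 13 14 15 16 17 18 19 20
G :  0  0  0  0  1  1  1  1  2  2  2  2  3  0  0  0  0  1  1  1  1
Stack A: G(20) = 1.
Stack B: G(14) = 0.
Combined Grundy value = 1 ⊕ 0 = 1.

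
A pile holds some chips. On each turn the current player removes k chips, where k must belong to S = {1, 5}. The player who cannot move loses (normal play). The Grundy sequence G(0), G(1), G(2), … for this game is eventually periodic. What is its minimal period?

2

n :  0  1  2  3  4  5  6  7  8  9 10 11 12 13 14
G :  0  1  0  1  0  1  0  1  0  1  0  1  0  1  0
G(n+2) = G(n) holds for n = 0,…,4 (a full window of length max(S) = 5), so the sequence is purely periodic with period 2.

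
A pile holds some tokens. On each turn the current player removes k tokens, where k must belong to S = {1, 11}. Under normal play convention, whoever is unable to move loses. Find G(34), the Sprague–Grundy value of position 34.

0

n :  0  1  2  3  4  5  6  7  8  9 10 11 12 13 14 15 16 17 18 19 20 21 22 23 24 25 26 27 28 29 30 31 32 33 34
G :  0  1  0  1  0  1  0  1  0  1  0  1  0  1  0  1  0  1  0  1  0  1  0  1  0  1  0  1  0  1  0  1  0  1  0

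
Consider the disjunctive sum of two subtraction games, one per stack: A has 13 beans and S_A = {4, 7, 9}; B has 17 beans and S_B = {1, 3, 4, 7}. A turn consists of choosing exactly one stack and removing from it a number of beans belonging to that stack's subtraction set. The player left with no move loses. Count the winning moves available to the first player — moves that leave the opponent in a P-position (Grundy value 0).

4

Stack A, S = {4, 7, 9}:
G(0) = 0
G(1) = mex{} = 0
G(2) = mex{} = 0
G(3) = mex{} = 0
G(4) = mex{0} = 1
G(5) = mex{0} = 1
G(6) = mex{0} = 1
G(7) = mex{0,0} = 1
G(8) = mex{1,0} = 2
G(9) = mex{1,0,0} = 2
G(10) = mex{1,0,0} = 2
G(11) = mex{1,1,0} = 2
G(12) = mex{2,1,0} = 3
G(13) = mex{2,1,1} = 0
G_A(13) = 0.
Stack B, S = {1, 3, 4, 7}:
n :  0  1  2  3  4  5  6  7  8  9 10 11 12 13 14 15 16 17
G :  0  1  0  1  2  3  2  3  0  1  0  1  2  3  2  3  0  1
G_B(17) = 1.
Combined Grundy value = 0 ⊕ 1 = 1.
A winning move leaves total XOR = 0, i.e. changes one component's Grundy value g to g ⊕ X where X is the current total.
Stack A: need g' = 0⊕1 = 1. Options: 13−4→G=2, 13−7→G=1, 13−9→G=1. Hits: 2.
Stack B: need g' = 1⊕1 = 0. Options: 17−1→G=0, 17−3→G=2, 17−4→G=3, 17−7→G=0. Hits: 2.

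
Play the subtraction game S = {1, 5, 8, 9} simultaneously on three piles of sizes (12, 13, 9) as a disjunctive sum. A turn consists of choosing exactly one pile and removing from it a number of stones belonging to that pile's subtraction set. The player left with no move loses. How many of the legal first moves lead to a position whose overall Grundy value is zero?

3

All piles use S = {1, 5, 8, 9}:
G(0) = 0
G(1) = mex{0} = 1
G(2) = mex{1} = 0
G(3) = mex{0} = 1
G(4) = mex{1} = 0
G(5) = mex{0,0} = 1
G(6) = mex{1,1} = 0
G(7) = mex{0,0} = 1
G(8) = mex{1,1,0} = 2
G(9) = mex{2,0,1,0} = 3
G(10) = mex{3,1,0,1} = 2
G(11) = mex{2,0,1,0} = 3
G(12) = mex{3,1,0,1} = 2
G(13) = mex{2,2,1,0} = 3
Pile A: G(12) = 2.
Pile B: G(13) = 3.
Pile C: G(9) = 3.
Combined Grundy value = 2 ⊕ 3 ⊕ 3 = 2.
A winning move leaves total XOR = 0, i.e. changes one component's Grundy value g to g ⊕ X where X is the current total.
Pile A: need g' = 2⊕2 = 0. Options: 12−1→G=3, 12−5→G=1, 12−8→G=0, 12−9→G=1. Hits: 1.
Pile B: need g' = 3⊕2 = 1. Options: 13−1→G=2, 13−5→G=2, 13−8→G=1, 13−9→G=0. Hits: 1.
Pile C: need g' = 3⊕2 = 1. Options: 9−1→G=2, 9−5→G=0, 9−8→G=1, 9−9→G=0. Hits: 1.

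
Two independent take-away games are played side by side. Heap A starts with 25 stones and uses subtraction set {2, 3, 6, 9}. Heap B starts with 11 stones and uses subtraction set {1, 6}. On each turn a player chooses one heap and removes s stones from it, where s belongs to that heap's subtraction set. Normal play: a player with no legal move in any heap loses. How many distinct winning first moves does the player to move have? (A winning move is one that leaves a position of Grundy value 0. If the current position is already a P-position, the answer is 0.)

Heap A, S = {2, 3, 6, 9}:
n :  0  1  2  3  4  5  6  7  8  9 10 11 12 13 14 15 16 17 18 19 20 21 22 23 24 25
G :  0  0  1  1  2  0  3  1  2  2  3  3  0  0  1  1  2  0  3  1  2  2  3  3  0  0
G_A(25) = 0.
Heap B, S = {1, 6}:
n :  0  1  2  3  4  5  6  7  8  9 10 11
G :  0  1  0  1  0  1  2  0  1  0  1  0
G_B(11) = 0.
Combined Grundy value = 0 ⊕ 0 = 0.
A winning move leaves total XOR = 0, i.e. changes one component's Grundy value g to g ⊕ X where X is the current total.
Heap A: target g' = 0⊕0 = 0, but every legal move changes the Grundy value (mex property), so 0 moves.
Heap B: target g' = 0⊕0 = 0, but every legal move changes the Grundy value (mex property), so 0 moves.

0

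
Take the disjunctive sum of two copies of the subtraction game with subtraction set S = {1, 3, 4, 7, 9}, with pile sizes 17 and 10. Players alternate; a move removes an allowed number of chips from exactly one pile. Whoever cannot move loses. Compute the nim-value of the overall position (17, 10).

1

All piles use S = {1, 3, 4, 7, 9}:
G(0) = 0
G(1) = mex{0} = 1
G(2) = mex{1} = 0
G(3) = mex{0,0} = 1
G(4) = mex{1,1,0} = 2
G(5) = mex{2,0,1} = 3
G(6) = mex{3,1,0} = 2
G(7) = mex{2,2,1,0} = 3
G(8) = mex{3,3,2,1} = 0
G(9) = mex{0,2,3,0,0} = 1
G(10) = mex{1,3,2,1,1} = 0
G(11) = mex{0,0,3,2,0} = 1
G(12) = mex{1,1,0,3,1} = 2
G(13) = mex{2,0,1,2,2} = 3
G(14) = mex{3,1,0,3,3} = 2
G(15) = mex{2,2,1,0,2} = 3
G(16) = mex{3,3,2,1,3} = 0
G(17) = mex{0,2,3,0,0} = 1
Pile A: G(17) = 1.
Pile B: G(10) = 0.
Combined Grundy value = 1 ⊕ 0 = 1.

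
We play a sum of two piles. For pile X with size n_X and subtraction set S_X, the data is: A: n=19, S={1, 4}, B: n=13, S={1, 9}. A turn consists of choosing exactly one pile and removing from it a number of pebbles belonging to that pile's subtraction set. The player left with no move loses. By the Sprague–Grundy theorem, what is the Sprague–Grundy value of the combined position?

Pile A, S = {1, 4}:
n :  0  1  2  3  4  5  6  7  8  9 10 11 12 13 14 15 16 17 18 19
G :  0  1  0  1  2  0  1  0  1  2  0  1  0  1  2  0  1  0  1  2
G_A(19) = 2.
Pile B, S = {1, 9}:
n :  0  1  2  3  4  5  6  7  8  9 10 11 12 13
G :  0  1  0  1  0  1  0  1  0  1  0  1  0  1
G_B(13) = 1.
Combined Grundy value = 2 ⊕ 1 = 3.

3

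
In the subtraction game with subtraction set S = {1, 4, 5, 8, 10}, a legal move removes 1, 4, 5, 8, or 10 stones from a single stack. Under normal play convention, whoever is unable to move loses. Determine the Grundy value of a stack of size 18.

0

n :  0  1  2  3  4  5  6  7  8  9 10 11 12 13 14 15 16 17 18
G :  0  1  0  1  2  3  2  3  4  0  1  0  1  2  3  2  3  4  0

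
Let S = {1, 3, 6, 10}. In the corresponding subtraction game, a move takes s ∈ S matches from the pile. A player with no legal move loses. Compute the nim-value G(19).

G(0) = 0
G(1) = mex{0} = 1
G(2) = mex{1} = 0
G(3) = mex{0,0} = 1
G(4) = mex{1,1} = 0
G(5) = mex{0,0} = 1
G(6) = mex{1,1,0} = 2
G(7) = mex{2,0,1} = 3
G(8) = mex{3,1,0} = 2
G(9) = mex{2,2,1} = 0
G(10) = mex{0,3,0,0} = 1
G(11) = mex{1,2,1,1} = 0
G(12) = mex{0,0,2,0} = 1
G(13) = mex{1,1,3,1} = 0
G(14) = mex{0,0,2,0} = 1
G(15) = mex{1,1,0,1} = 2
G(16) = mex{2,0,1,2} = 3
G(17) = mex{3,1,0,3} = 2
G(18) = mex{2,2,1,2} = 0
G(19) = mex{0,3,0,0} = 1

1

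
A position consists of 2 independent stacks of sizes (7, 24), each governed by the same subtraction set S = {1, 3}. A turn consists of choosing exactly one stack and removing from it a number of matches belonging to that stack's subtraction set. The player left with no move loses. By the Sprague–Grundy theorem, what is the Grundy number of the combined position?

1

All stacks use S = {1, 3}:
n :  0  1  2  3  4  5  6  7  8  9 10 11 12 13 14 15 16 17 18 19 20 21 22 23 24
G :  0  1  0  1  0  1  0  1  0  1  0  1  0  1  0  1  0  1  0  1  0  1  0  1  0
Stack A: G(7) = 1.
Stack B: G(24) = 0.
Combined Grundy value = 1 ⊕ 0 = 1.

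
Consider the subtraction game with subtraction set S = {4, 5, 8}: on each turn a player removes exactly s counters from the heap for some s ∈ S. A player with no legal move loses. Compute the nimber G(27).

G(0) = 0
G(1) = mex{} = 0
G(2) = mex{} = 0
G(3) = mex{} = 0
G(4) = mex{0} = 1
G(5) = mex{0,0} = 1
G(6) = mex{0,0} = 1
G(7) = mex{0,0} = 1
G(8) = mex{1,0,0} = 2
G(9) = mex{1,1,0} = 2
G(10) = mex{1,1,0} = 2
G(11) = mex{1,1,0} = 2
G(12) = mex{2,1,1} = 0
G(13) = mex{2,2,1} = 0
G(14) = mex{2,2,1} = 0
G(15) = mex{2,2,1} = 0
G(16) = mex{0,2,2} = 1
G(17) = mex{0,0,2} = 1
G(18) = mex{0,0,2} = 1
G(19) = mex{0,0,2} = 1
G(20) = mex{1,0,0} = 2
G(21) = mex{1,1,0} = 2
G(22) = mex{1,1,0} = 2
G(23) = mex{1,1,0} = 2
G(24) = mex{2,1,1} = 0
G(25) = mex{2,2,1} = 0
G(26) = mex{2,2,1} = 0
G(27) = mex{2,2,1} = 0

0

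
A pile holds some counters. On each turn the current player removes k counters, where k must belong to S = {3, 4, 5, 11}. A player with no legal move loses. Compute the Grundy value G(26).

G(0) = 0
G(1) = mex{} = 0
G(2) = mex{} = 0
G(3) = mex{0} = 1
G(4) = mex{0,0} = 1
G(5) = mex{0,0,0} = 1
G(6) = mex{1,0,0} = 2
G(7) = mex{1,1,0} = 2
G(8) = mex{1,1,1} = 0
G(9) = mex{2,1,1} = 0
G(10) = mex{2,2,1} = 0
G(11) = mex{0,2,2,0} = 1
G(12) = mex{0,0,2,0} = 1
G(13) = mex{0,0,0,0} = 1
G(14) = mex{1,0,0,1} = 2
G(15) = mex{1,1,0,1} = 2
G(16) = mex{1,1,1,1} = 0
G(17) = mex{2,1,1,2} = 0
G(18) = mex{2,2,1,2} = 0
G(19) = mex{0,2,2,0} = 1
G(20) = mex{0,0,2,0} = 1
G(21) = mex{0,0,0,0} = 1
G(22) = mex{1,0,0,1} = 2
G(23) = mex{1,1,0,1} = 2
G(24) = mex{1,1,1,1} = 0
G(25) = mex{2,1,1,2} = 0
G(26) = mex{2,2,1,2} = 0

0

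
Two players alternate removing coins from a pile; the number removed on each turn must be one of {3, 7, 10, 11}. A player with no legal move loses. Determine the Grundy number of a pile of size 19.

0

G(0) = 0
G(1) = mex{} = 0
G(2) = mex{} = 0
G(3) = mex{0} = 1
G(4) = mex{0} = 1
G(5) = mex{0} = 1
G(6) = mex{1} = 0
G(7) = mex{1,0} = 2
G(8) = mex{1,0} = 2
G(9) = mex{0,0} = 1
G(10) = mex{2,1,0} = 3
G(11) = mex{2,1,0,0} = 3
G(12) = mex{1,1,0,0} = 2
G(13) = mex{3,0,1,0} = 2
G(14) = mex{3,2,1,1} = 0
G(15) = mex{2,2,1,1} = 0
G(16) = mex{2,1,0,1} = 3
G(17) = mex{0,3,2,0} = 1
G(18) = mex{0,3,2,2} = 1
G(19) = mex{3,2,1,2} = 0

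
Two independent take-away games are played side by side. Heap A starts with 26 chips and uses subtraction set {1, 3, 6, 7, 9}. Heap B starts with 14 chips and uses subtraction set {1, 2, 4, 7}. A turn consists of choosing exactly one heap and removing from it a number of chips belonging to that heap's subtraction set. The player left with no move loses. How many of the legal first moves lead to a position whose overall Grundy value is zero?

Heap A, S = {1, 3, 6, 7, 9}:
G(0) = 0
G(1) = mex{0} = 1
G(2) = mex{1} = 0
G(3) = mex{0,0} = 1
G(4) = mex{1,1} = 0
G(5) = mex{0,0} = 1
G(6) = mex{1,1,0} = 2
G(7) = mex{2,0,1,0} = 3
G(8) = mex{3,1,0,1} = 2
G(9) = mex{2,2,1,0,0} = 3
G(10) = mex{3,3,0,1,1} = 2
G(11) = mex{2,2,1,0,0} = 3
G(12) = mex{3,3,2,1,1} = 0
G(13) = mex{0,2,3,2,0} = 1
G(14) = mex{1,3,2,3,1} = 0
G(15) = mex{0,0,3,2,2} = 1
G(16) = mex{1,1,2,3,3} = 0
G(17) = mex{0,0,3,2,2} = 1
G(18) = mex{1,1,0,3,3} = 2
G(19) = mex{2,0,1,0,2} = 3
G(20) = mex{3,1,0,1,3} = 2
G(21) = mex{2,2,1,0,0} = 3
G(22) = mex{3,3,0,1,1} = 2
G(23) = mex{2,2,1,0,0} = 3
G(24) = mex{3,3,2,1,1} = 0
G(25) = mex{0,2,3,2,0} = 1
G(26) = mex{1,3,2,3,1} = 0
G_A(26) = 0.
Heap B, S = {1, 2, 4, 7}:
G(0) = 0
G(1) = mex{0} = 1
G(2) = mex{1,0} = 2
G(3) = mex{2,1} = 0
G(4) = mex{0,2,0} = 1
G(5) = mex{1,0,1} = 2
G(6) = mex{2,1,2} = 0
G(7) = mex{0,2,0,0} = 1
G(8) = mex{1,0,1,1} = 2
G(9) = mex{2,1,2,2} = 0
G(10) = mex{0,2,0,0} = 1
G(11) = mex{1,0,1,1} = 2
G(12) = mex{2,1,2,2} = 0
G(13) = mex{0,2,0,0} = 1
G(14) = mex{1,0,1,1} = 2
G_B(14) = 2.
Combined Grundy value = 0 ⊕ 2 = 2.
A winning move leaves total XOR = 0, i.e. changes one component's Grundy value g to g ⊕ X where X is the current total.
Heap A: need g' = 0⊕2 = 2. Options: 26−1→G=1, 26−3→G=3, 26−6→G=2, 26−7→G=3, 26−9→G=1. Hits: 1.
Heap B: need g' = 2⊕2 = 0. Options: 14−1→G=1, 14−2→G=0, 14−4→G=1, 14−7→G=1. Hits: 1.

2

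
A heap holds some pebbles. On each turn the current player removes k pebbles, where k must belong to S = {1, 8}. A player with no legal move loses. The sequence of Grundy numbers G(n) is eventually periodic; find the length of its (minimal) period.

9

n :  0  1  2  3  4  5  6  7  8  9 10 11 12 13 14 15 16 17 18 19
G :  0  1  0  1  0  1  0  1  2  0  1  0  1  0  1  0  1  2  0  1
G(n+9) = G(n) holds for n = 0,…,7 (a full window of length max(S) = 8), so the sequence is purely periodic with period 9.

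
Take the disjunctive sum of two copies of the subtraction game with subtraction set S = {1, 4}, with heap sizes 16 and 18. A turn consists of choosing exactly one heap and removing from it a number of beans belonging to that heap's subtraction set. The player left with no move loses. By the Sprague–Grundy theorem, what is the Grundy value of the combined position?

All heaps use S = {1, 4}:
n :  0  1  2  3  4  5  6  7  8  9 10 11 12 13 14 15 16 17 18
G :  0  1  0  1  2  0  1  0  1  2  0  1  0  1  2  0  1  0  1
Heap A: G(16) = 1.
Heap B: G(18) = 1.
Combined Grundy value = 1 ⊕ 1 = 0.

0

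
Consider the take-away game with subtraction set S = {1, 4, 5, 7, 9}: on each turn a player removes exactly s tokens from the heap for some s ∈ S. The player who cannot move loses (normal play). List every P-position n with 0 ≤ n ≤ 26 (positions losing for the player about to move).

G(0) = 0
G(1) = mex{0} = 1
G(2) = mex{1} = 0
G(3) = mex{0} = 1
G(4) = mex{1,0} = 2
G(5) = mex{2,1,0} = 3
G(6) = mex{3,0,1} = 2
G(7) = mex{2,1,0,0} = 3
G(8) = mex{3,2,1,1} = 0
G(9) = mex{0,3,2,0,0} = 1
G(10) = mex{1,2,3,1,1} = 0
G(11) = mex{0,3,2,2,0} = 1
G(12) = mex{1,0,3,3,1} = 2
G(13) = mex{2,1,0,2,2} = 3
G(14) = mex{3,0,1,3,3} = 2
G(15) = mex{2,1,0,0,2} = 3
G(16) = mex{3,2,1,1,3} = 0
G(17) = mex{0,3,2,0,0} = 1
G(18) = mex{1,2,3,1,1} = 0
G(19) = mex{0,3,2,2,0} = 1
G(20) = mex{1,0,3,3,1} = 2
G(21) = mex{2,1,0,2,2} = 3
G(22) = mex{3,0,1,3,3} = 2
G(23) = mex{2,1,0,0,2} = 3
G(24) = mex{3,2,1,1,3} = 0
G(25) = mex{0,3,2,0,0} = 1
G(26) = mex{1,2,3,1,1} = 0
P-positions are exactly the n with G(n) = 0.

0, 2, 8, 10, 16, 18, 24, 26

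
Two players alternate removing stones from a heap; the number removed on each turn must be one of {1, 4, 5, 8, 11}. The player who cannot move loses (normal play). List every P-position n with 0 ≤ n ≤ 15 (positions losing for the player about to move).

n :  0  1  2  3  4  5  6  7  8  9 10 11 12 13 14 15
G :  0  1  0  1  2  3  2  3  4  0  1  4  0  1  3  0
P-positions are exactly the n with G(n) = 0.

0, 2, 9, 12, 15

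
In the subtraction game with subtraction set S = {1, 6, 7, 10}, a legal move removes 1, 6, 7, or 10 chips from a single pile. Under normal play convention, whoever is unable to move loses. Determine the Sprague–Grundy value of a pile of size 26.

n :  0  1  2  3  4  5  6  7  8  9 10 11 12 13 14 15 16 17 18 19 20 21 22 23 24 25 26
G :  0  1  0  1  0  1  2  3  2  3  2  3  4  0  1  0  1  0  1  2  3  2  3  2  3  4  0

0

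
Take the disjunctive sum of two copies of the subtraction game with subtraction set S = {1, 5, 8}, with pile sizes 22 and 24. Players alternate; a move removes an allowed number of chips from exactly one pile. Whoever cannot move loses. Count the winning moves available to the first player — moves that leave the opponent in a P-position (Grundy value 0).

All piles use S = {1, 5, 8}:
G(0) = 0
G(1) = mex{0} = 1
G(2) = mex{1} = 0
G(3) = mex{0} = 1
G(4) = mex{1} = 0
G(5) = mex{0,0} = 1
G(6) = mex{1,1} = 0
G(7) = mex{0,0} = 1
G(8) = mex{1,1,0} = 2
G(9) = mex{2,0,1} = 3
G(10) = mex{3,1,0} = 2
G(11) = mex{2,0,1} = 3
G(12) = mex{3,1,0} = 2
G(13) = mex{2,2,1} = 0
G(14) = mex{0,3,0} = 1
G(15) = mex{1,2,1} = 0
G(16) = mex{0,3,2} = 1
G(17) = mex{1,2,3} = 0
G(18) = mex{0,0,2} = 1
G(19) = mex{1,1,3} = 0
G(20) = mex{0,0,2} = 1
G(21) = mex{1,1,0} = 2
G(22) = mex{2,0,1} = 3
G(23) = mex{3,1,0} = 2
G(24) = mex{2,0,1} = 3
Pile A: G(22) = 3.
Pile B: G(24) = 3.
Combined Grundy value = 3 ⊕ 3 = 0.
A winning move leaves total XOR = 0, i.e. changes one component's Grundy value g to g ⊕ X where X is the current total.
Pile A: target g' = 3⊕0 = 3, but every legal move changes the Grundy value (mex property), so 0 moves.
Pile B: target g' = 3⊕0 = 3, but every legal move changes the Grundy value (mex property), so 0 moves.

0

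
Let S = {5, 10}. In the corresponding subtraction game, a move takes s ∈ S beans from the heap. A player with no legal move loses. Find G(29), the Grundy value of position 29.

2

G(0) = 0
G(1) = mex{} = 0
G(2) = mex{} = 0
G(3) = mex{} = 0
G(4) = mex{} = 0
G(5) = mex{0} = 1
G(6) = mex{0} = 1
G(7) = mex{0} = 1
G(8) = mex{0} = 1
G(9) = mex{0} = 1
G(10) = mex{1,0} = 2
G(11) = mex{1,0} = 2
G(12) = mex{1,0} = 2
G(13) = mex{1,0} = 2
G(14) = mex{1,0} = 2
G(15) = mex{2,1} = 0
G(16) = mex{2,1} = 0
G(17) = mex{2,1} = 0
G(18) = mex{2,1} = 0
G(19) = mex{2,1} = 0
G(20) = mex{0,2} = 1
G(21) = mex{0,2} = 1
G(22) = mex{0,2} = 1
G(23) = mex{0,2} = 1
G(24) = mex{0,2} = 1
G(25) = mex{1,0} = 2
G(26) = mex{1,0} = 2
G(27) = mex{1,0} = 2
G(28) = mex{1,0} = 2
G(29) = mex{1,0} = 2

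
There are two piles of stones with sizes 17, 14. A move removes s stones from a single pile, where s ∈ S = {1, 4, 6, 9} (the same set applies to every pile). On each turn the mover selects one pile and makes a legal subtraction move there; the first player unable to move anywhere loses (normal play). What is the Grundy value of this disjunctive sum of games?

2

All piles use S = {1, 4, 6, 9}:
G(0) = 0
G(1) = mex{0} = 1
G(2) = mex{1} = 0
G(3) = mex{0} = 1
G(4) = mex{1,0} = 2
G(5) = mex{2,1} = 0
G(6) = mex{0,0,0} = 1
G(7) = mex{1,1,1} = 0
G(8) = mex{0,2,0} = 1
G(9) = mex{1,0,1,0} = 2
G(10) = mex{2,1,2,1} = 0
G(11) = mex{0,0,0,0} = 1
G(12) = mex{1,1,1,1} = 0
G(13) = mex{0,2,0,2} = 1
G(14) = mex{1,0,1,0} = 2
G(15) = mex{2,1,2,1} = 0
G(16) = mex{0,0,0,0} = 1
G(17) = mex{1,1,1,1} = 0
Pile A: G(17) = 0.
Pile B: G(14) = 2.
Combined Grundy value = 0 ⊕ 2 = 2.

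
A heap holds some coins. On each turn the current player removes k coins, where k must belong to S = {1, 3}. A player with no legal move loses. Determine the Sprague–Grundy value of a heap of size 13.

n :  0  1  2  3  4  5  6  7  8  9 10 11 12 13
G :  0  1  0  1  0  1  0  1  0  1  0  1  0  1

1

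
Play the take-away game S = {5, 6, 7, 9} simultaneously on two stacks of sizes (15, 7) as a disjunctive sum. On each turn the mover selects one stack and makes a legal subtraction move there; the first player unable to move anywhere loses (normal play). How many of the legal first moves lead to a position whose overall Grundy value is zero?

All stacks use S = {5, 6, 7, 9}:
G(0) = 0
G(1) = mex{} = 0
G(2) = mex{} = 0
G(3) = mex{} = 0
G(4) = mex{} = 0
G(5) = mex{0} = 1
G(6) = mex{0,0} = 1
G(7) = mex{0,0,0} = 1
G(8) = mex{0,0,0} = 1
G(9) = mex{0,0,0,0} = 1
G(10) = mex{1,0,0,0} = 2
G(11) = mex{1,1,0,0} = 2
G(12) = mex{1,1,1,0} = 2
G(13) = mex{1,1,1,0} = 2
G(14) = mex{1,1,1,1} = 0
G(15) = mex{2,1,1,1} = 0
Stack A: G(15) = 0.
Stack B: G(7) = 1.
Combined Grundy value = 0 ⊕ 1 = 1.
A winning move leaves total XOR = 0, i.e. changes one component's Grundy value g to g ⊕ X where X is the current total.
Stack A: need g' = 0⊕1 = 1. Options: 15−5→G=2, 15−6→G=1, 15−7→G=1, 15−9→G=1. Hits: 3.
Stack B: need g' = 1⊕1 = 0. Options: 7−5→G=0, 7−6→G=0, 7−7→G=0. Hits: 3.

6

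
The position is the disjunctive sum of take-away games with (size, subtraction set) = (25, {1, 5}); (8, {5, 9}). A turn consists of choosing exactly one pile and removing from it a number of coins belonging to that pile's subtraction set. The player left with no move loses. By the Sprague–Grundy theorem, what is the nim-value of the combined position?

0

Pile A, S = {1, 5}:
n :  0  1  2  3  4  5  6  7  8  9 10 11 12 13 14 15 16 17 18 19 20 21 22 23 24 25
G :  0  1  0  1  0  1  0  1  0  1  0  1  0  1  0  1  0  1  0  1  0  1  0  1  0  1
G_A(25) = 1.
Pile B, S = {5, 9}:
G(0) = 0
G(1) = mex{} = 0
G(2) = mex{} = 0
G(3) = mex{} = 0
G(4) = mex{} = 0
G(5) = mex{0} = 1
G(6) = mex{0} = 1
G(7) = mex{0} = 1
G(8) = mex{0} = 1
G_B(8) = 1.
Combined Grundy value = 1 ⊕ 1 = 0.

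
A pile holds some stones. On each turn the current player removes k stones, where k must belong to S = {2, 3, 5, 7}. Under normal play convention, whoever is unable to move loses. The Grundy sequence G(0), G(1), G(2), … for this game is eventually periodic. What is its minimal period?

9

n :  0  1  2  3  4  5  6  7  8  9 10 11 12 13 14 15 16 17 18 19
G :  0  0  1  1  2  2  3  3  4  0  0  1  1  2  2  3  3  4  0  0
G(n+9) = G(n) holds for n = 0,…,6 (a full window of length max(S) = 7), so the sequence is purely periodic with period 9.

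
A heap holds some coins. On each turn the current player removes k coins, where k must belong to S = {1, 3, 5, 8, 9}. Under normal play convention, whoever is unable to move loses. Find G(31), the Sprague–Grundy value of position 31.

n :  0  1  2  3  4  5  6  7  8  9 10 11 12 13 14 15 16 17 18 19 20 21 22 23 24 25 26 27 28 29 30 31
G :  0  1  0  1  0  1  0  1  2  3  2  3  2  3  2  3  0  1  0  1  0  1  0  1  2  3  2  3  2  3  2  3

3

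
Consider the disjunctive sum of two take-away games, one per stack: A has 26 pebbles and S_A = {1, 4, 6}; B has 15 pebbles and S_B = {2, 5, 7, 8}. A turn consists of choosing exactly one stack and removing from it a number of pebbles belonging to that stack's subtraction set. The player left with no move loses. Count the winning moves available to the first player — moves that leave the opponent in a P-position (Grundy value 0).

Stack A, S = {1, 4, 6}:
G(0) = 0
G(1) = mex{0} = 1
G(2) = mex{1} = 0
G(3) = mex{0} = 1
G(4) = mex{1,0} = 2
G(5) = mex{2,1} = 0
G(6) = mex{0,0,0} = 1
G(7) = mex{1,1,1} = 0
G(8) = mex{0,2,0} = 1
G(9) = mex{1,0,1} = 2
G(10) = mex{2,1,2} = 0
G(11) = mex{0,0,0} = 1
G(12) = mex{1,1,1} = 0
G(13) = mex{0,2,0} = 1
G(14) = mex{1,0,1} = 2
G(15) = mex{2,1,2} = 0
G(16) = mex{0,0,0} = 1
G(17) = mex{1,1,1} = 0
G(18) = mex{0,2,0} = 1
G(19) = mex{1,0,1} = 2
G(20) = mex{2,1,2} = 0
G(21) = mex{0,0,0} = 1
G(22) = mex{1,1,1} = 0
G(23) = mex{0,2,0} = 1
G(24) = mex{1,0,1} = 2
G(25) = mex{2,1,2} = 0
G(26) = mex{0,0,0} = 1
G_A(26) = 1.
Stack B, S = {2, 5, 7, 8}:
n :  0  1  2  3  4  5  6  7  8  9 10 11 12 13 14 15
G :  0  0  1  1  0  2  1  3  2  2  0  3  1  0  0  1
G_B(15) = 1.
Combined Grundy value = 1 ⊕ 1 = 0.
A winning move leaves total XOR = 0, i.e. changes one component's Grundy value g to g ⊕ X where X is the current total.
Stack A: target g' = 1⊕0 = 1, but every legal move changes the Grundy value (mex property), so 0 moves.
Stack B: target g' = 1⊕0 = 1, but every legal move changes the Grundy value (mex property), so 0 moves.

0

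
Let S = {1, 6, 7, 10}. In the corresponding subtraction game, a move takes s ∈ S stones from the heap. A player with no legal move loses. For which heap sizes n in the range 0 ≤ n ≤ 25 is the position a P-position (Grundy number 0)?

n :  0  1  2  3  4  5  6  7  8  9 10 11 12 13 14 15 16 17 18 19 20 21 22 23 24 25
G :  0  1  0  1  0  1  2  3  2  3  2  3  4  0  1  0  1  0  1  2  3  2  3  2  3  4
P-positions are exactly the n with G(n) = 0.

0, 2, 4, 13, 15, 17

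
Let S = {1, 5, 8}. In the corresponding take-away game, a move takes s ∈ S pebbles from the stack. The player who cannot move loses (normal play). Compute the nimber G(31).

1

G(0) = 0
G(1) = mex{0} = 1
G(2) = mex{1} = 0
G(3) = mex{0} = 1
G(4) = mex{1} = 0
G(5) = mex{0,0} = 1
G(6) = mex{1,1} = 0
G(7) = mex{0,0} = 1
G(8) = mex{1,1,0} = 2
G(9) = mex{2,0,1} = 3
G(10) = mex{3,1,0} = 2
G(11) = mex{2,0,1} = 3
G(12) = mex{3,1,0} = 2
G(13) = mex{2,2,1} = 0
G(14) = mex{0,3,0} = 1
G(15) = mex{1,2,1} = 0
G(16) = mex{0,3,2} = 1
G(17) = mex{1,2,3} = 0
G(18) = mex{0,0,2} = 1
G(19) = mex{1,1,3} = 0
G(20) = mex{0,0,2} = 1
G(21) = mex{1,1,0} = 2
G(22) = mex{2,0,1} = 3
G(23) = mex{3,1,0} = 2
G(24) = mex{2,0,1} = 3
G(25) = mex{3,1,0} = 2
G(26) = mex{2,2,1} = 0
G(27) = mex{0,3,0} = 1
G(28) = mex{1,2,1} = 0
G(29) = mex{0,3,2} = 1
G(30) = mex{1,2,3} = 0
G(31) = mex{0,0,2} = 1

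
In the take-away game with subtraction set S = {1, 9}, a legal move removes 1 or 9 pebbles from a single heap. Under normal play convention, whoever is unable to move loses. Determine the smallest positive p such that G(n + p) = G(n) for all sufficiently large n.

2

n :  0  1  2  3  4  5  6  7  8  9 10 11 12 13 14
G :  0  1  0  1  0  1  0  1  0  1  0  1  0  1  0
G(n+2) = G(n) holds for n = 0,…,8 (a full window of length max(S) = 9), so the sequence is purely periodic with period 2.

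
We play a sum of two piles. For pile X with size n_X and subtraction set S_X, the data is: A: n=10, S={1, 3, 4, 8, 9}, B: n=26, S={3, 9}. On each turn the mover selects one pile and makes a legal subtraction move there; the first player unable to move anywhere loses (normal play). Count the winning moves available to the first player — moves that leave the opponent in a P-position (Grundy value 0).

2

Pile A, S = {1, 3, 4, 8, 9}:
G(0) = 0
G(1) = mex{0} = 1
G(2) = mex{1} = 0
G(3) = mex{0,0} = 1
G(4) = mex{1,1,0} = 2
G(5) = mex{2,0,1} = 3
G(6) = mex{3,1,0} = 2
G(7) = mex{2,2,1} = 0
G(8) = mex{0,3,2,0} = 1
G(9) = mex{1,2,3,1,0} = 4
G(10) = mex{4,0,2,0,1} = 3
G_A(10) = 3.
Pile B, S = {3, 9}:
n :  0  1  2  3  4  5  6  7  8  9 10 11 12 13 14 15 16 17 18 19 20 21 22 23 24 25 26
G :  0  0  0  1  1  1  0  0  0  1  1  1  0  0  0  1  1  1  0  0  0  1  1  1  0  0  0
G_B(26) = 0.
Combined Grundy value = 3 ⊕ 0 = 3.
A winning move leaves total XOR = 0, i.e. changes one component's Grundy value g to g ⊕ X where X is the current total.
Pile A: need g' = 3⊕3 = 0. Options: 10−1→G=4, 10−3→G=0, 10−4→G=2, 10−8→G=0, 10−9→G=1. Hits: 2.
Pile B: need g' = 0⊕3 = 3. Options: 26−3→G=1, 26−9→G=1. Hits: 0.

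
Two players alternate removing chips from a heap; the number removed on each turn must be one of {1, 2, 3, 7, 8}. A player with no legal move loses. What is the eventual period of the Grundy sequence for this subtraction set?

G(0) = 0
G(1) = mex{0} = 1
G(2) = mex{1,0} = 2
G(3) = mex{2,1,0} = 3
G(4) = mex{3,2,1} = 0
G(5) = mex{0,3,2} = 1
G(6) = mex{1,0,3} = 2
G(7) = mex{2,1,0,0} = 3
G(8) = mex{3,2,1,1,0} = 4
G(9) = mex{4,3,2,2,1} = 0
G(10) = mex{0,4,3,3,2} = 1
G(11) = mex{1,0,4,0,3} = 2
G(12) = mex{2,1,0,1,0} = 3
G(13) = mex{3,2,1,2,1} = 0
G(14) = mex{0,3,2,3,2} = 1
G(15) = mex{1,0,3,4,3} = 2
G(16) = mex{2,1,0,0,4} = 3
G(17) = mex{3,2,1,1,0} = 4
G(18) = mex{4,3,2,2,1} = 0
G(19) = mex{0,4,3,3,2} = 1
G(n+9) = G(n) holds for n = 0,…,7 (a full window of length max(S) = 8), so the sequence is purely periodic with period 9.

9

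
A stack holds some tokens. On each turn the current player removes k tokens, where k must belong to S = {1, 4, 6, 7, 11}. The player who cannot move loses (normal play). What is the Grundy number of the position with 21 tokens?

n :  0  1  2  3  4  5  6  7  8  9 10 11 12 13 14 15 16 17 18 19 20 21
G :  0  1  0  1  2  0  1  2  3  2  0  1  2  3  4  0  1  2  0  1  0  1

1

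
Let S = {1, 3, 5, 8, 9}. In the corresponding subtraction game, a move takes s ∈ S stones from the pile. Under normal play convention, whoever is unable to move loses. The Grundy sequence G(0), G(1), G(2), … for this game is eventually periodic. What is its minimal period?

16

n :  0  1  2  3  4  5  6  7  8  9 10 11 12 13 14 15 16 17 18 19 20 21 22 23 24 25 26 27 28 29 30 31 32 33
G :  0  1  0  1  0  1  0  1  2  3  2  3  2  3  2  3  0  1  0  1  0  1  0  1  2  3  2  3  2  3  2  3  0  1
G(n+16) = G(n) holds for n = 0,…,8 (a full window of length max(S) = 9), so the sequence is purely periodic with period 16.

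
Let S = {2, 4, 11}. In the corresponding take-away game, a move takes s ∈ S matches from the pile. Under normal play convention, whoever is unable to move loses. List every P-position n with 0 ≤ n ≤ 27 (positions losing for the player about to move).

n :  0  1  2  3  4  5  6  7  8  9 10 11 12 13 14 15 16 17 18 19 20 21 22 23 24 25 26 27
G :  0  0  1  1  2  2  0  0  1  1  2  2  3  0  0  1  1  2  2  0  0  1  1  2  2  3  0  0
P-positions are exactly the n with G(n) = 0.

0, 1, 6, 7, 13, 14, 19, 20, 26, 27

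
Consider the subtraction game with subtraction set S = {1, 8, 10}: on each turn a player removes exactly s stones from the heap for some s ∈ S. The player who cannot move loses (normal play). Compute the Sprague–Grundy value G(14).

G(0) = 0
G(1) = mex{0} = 1
G(2) = mex{1} = 0
G(3) = mex{0} = 1
G(4) = mex{1} = 0
G(5) = mex{0} = 1
G(6) = mex{1} = 0
G(7) = mex{0} = 1
G(8) = mex{1,0} = 2
G(9) = mex{2,1} = 0
G(10) = mex{0,0,0} = 1
G(11) = mex{1,1,1} = 0
G(12) = mex{0,0,0} = 1
G(13) = mex{1,1,1} = 0
G(14) = mex{0,0,0} = 1

1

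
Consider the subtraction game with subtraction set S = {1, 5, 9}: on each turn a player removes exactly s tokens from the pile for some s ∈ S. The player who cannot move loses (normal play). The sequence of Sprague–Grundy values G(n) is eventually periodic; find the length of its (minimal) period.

2

G(0) = 0
G(1) = mex{0} = 1
G(2) = mex{1} = 0
G(3) = mex{0} = 1
G(4) = mex{1} = 0
G(5) = mex{0,0} = 1
G(6) = mex{1,1} = 0
G(7) = mex{0,0} = 1
G(8) = mex{1,1} = 0
G(9) = mex{0,0,0} = 1
G(10) = mex{1,1,1} = 0
G(11) = mex{0,0,0} = 1
G(12) = mex{1,1,1} = 0
G(13) = mex{0,0,0} = 1
G(14) = mex{1,1,1} = 0
G(n+2) = G(n) holds for n = 0,…,8 (a full window of length max(S) = 9), so the sequence is purely periodic with period 2.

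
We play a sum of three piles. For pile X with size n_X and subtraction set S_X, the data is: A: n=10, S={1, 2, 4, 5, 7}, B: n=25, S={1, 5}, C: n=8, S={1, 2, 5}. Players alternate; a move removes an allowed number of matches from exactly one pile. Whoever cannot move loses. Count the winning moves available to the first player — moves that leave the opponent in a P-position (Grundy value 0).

2

Pile A, S = {1, 2, 4, 5, 7}:
G(0) = 0
G(1) = mex{0} = 1
G(2) = mex{1,0} = 2
G(3) = mex{2,1} = 0
G(4) = mex{0,2,0} = 1
G(5) = mex{1,0,1,0} = 2
G(6) = mex{2,1,2,1} = 0
G(7) = mex{0,2,0,2,0} = 1
G(8) = mex{1,0,1,0,1} = 2
G(9) = mex{2,1,2,1,2} = 0
G(10) = mex{0,2,0,2,0} = 1
G_A(10) = 1.
Pile B, S = {1, 5}:
G(0) = 0
G(1) = mex{0} = 1
G(2) = mex{1} = 0
G(3) = mex{0} = 1
G(4) = mex{1} = 0
G(5) = mex{0,0} = 1
G(6) = mex{1,1} = 0
G(7) = mex{0,0} = 1
G(8) = mex{1,1} = 0
G(9) = mex{0,0} = 1
G(10) = mex{1,1} = 0
G(11) = mex{0,0} = 1
G(12) = mex{1,1} = 0
G(13) = mex{0,0} = 1
G(14) = mex{1,1} = 0
G(15) = mex{0,0} = 1
G(16) = mex{1,1} = 0
G(17) = mex{0,0} = 1
G(18) = mex{1,1} = 0
G(19) = mex{0,0} = 1
G(20) = mex{1,1} = 0
G(21) = mex{0,0} = 1
G(22) = mex{1,1} = 0
G(23) = mex{0,0} = 1
G(24) = mex{1,1} = 0
G(25) = mex{0,0} = 1
G_B(25) = 1.
Pile C, S = {1, 2, 5}:
G(0) = 0
G(1) = mex{0} = 1
G(2) = mex{1,0} = 2
G(3) = mex{2,1} = 0
G(4) = mex{0,2} = 1
G(5) = mex{1,0,0} = 2
G(6) = mex{2,1,1} = 0
G(7) = mex{0,2,2} = 1
G(8) = mex{1,0,0} = 2
G_C(8) = 2.
Combined Grundy value = 1 ⊕ 1 ⊕ 2 = 2.
A winning move leaves total XOR = 0, i.e. changes one component's Grundy value g to g ⊕ X where X is the current total.
Pile A: need g' = 1⊕2 = 3. Options: 10−1→G=0, 10−2→G=2, 10−4→G=0, 10−5→G=2, 10−7→G=0. Hits: 0.
Pile B: need g' = 1⊕2 = 3. Options: 25−1→G=0, 25−5→G=0. Hits: 0.
Pile C: need g' = 2⊕2 = 0. Options: 8−1→G=1, 8−2→G=0, 8−5→G=0. Hits: 2.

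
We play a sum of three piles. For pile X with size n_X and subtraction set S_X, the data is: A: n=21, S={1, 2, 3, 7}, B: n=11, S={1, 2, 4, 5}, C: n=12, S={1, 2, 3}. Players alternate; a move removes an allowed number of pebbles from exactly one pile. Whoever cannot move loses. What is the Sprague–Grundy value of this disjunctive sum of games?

3

Pile A, S = {1, 2, 3, 7}:
G(0) = 0
G(1) = mex{0} = 1
G(2) = mex{1,0} = 2
G(3) = mex{2,1,0} = 3
G(4) = mex{3,2,1} = 0
G(5) = mex{0,3,2} = 1
G(6) = mex{1,0,3} = 2
G(7) = mex{2,1,0,0} = 3
G(8) = mex{3,2,1,1} = 0
G(9) = mex{0,3,2,2} = 1
G(10) = mex{1,0,3,3} = 2
G(11) = mex{2,1,0,0} = 3
G(12) = mex{3,2,1,1} = 0
G(13) = mex{0,3,2,2} = 1
G(14) = mex{1,0,3,3} = 2
G(15) = mex{2,1,0,0} = 3
G(16) = mex{3,2,1,1} = 0
G(17) = mex{0,3,2,2} = 1
G(18) = mex{1,0,3,3} = 2
G(19) = mex{2,1,0,0} = 3
G(20) = mex{3,2,1,1} = 0
G(21) = mex{0,3,2,2} = 1
G_A(21) = 1.
Pile B, S = {1, 2, 4, 5}:
n :  0  1  2  3  4  5  6  7  8  9 10 11
G :  0  1  2  0  1  2  0  1  2  0  1  2
G_B(11) = 2.
Pile C, S = {1, 2, 3}:
n :  0  1  2  3  4  5  6  7  8  9 10 11 12
G :  0  1  2  3  0  1  2  3  0  1  2  3  0
G_C(12) = 0.
Combined Grundy value = 1 ⊕ 2 ⊕ 0 = 3.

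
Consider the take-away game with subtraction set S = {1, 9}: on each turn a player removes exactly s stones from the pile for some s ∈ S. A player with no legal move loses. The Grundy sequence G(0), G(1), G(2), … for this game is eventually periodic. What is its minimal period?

G(0) = 0
G(1) = mex{0} = 1
G(2) = mex{1} = 0
G(3) = mex{0} = 1
G(4) = mex{1} = 0
G(5) = mex{0} = 1
G(6) = mex{1} = 0
G(7) = mex{0} = 1
G(8) = mex{1} = 0
G(9) = mex{0,0} = 1
G(10) = mex{1,1} = 0
G(11) = mex{0,0} = 1
G(12) = mex{1,1} = 0
G(13) = mex{0,0} = 1
G(14) = mex{1,1} = 0
G(n+2) = G(n) holds for n = 0,…,8 (a full window of length max(S) = 9), so the sequence is purely periodic with period 2.

2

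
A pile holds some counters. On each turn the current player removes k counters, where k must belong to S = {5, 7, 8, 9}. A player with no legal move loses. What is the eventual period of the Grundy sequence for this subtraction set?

n :  0  1  2  3  4  5  6  7  8  9 10 11 12 13 14 15 16 17 18 19 20 21 22 23 24 25 26 27 28 29
G :  0  0  0  0  0  1  1  1  1  1  2  2  2  2  0  0  0  0  0  1  1  1  1  1  2  2  2  2  0  0
G(n+14) = G(n) holds for n = 0,…,8 (a full window of length max(S) = 9), so the sequence is purely periodic with period 14.

14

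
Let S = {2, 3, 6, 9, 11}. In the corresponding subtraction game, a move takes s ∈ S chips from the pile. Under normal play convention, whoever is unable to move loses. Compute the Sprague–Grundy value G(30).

n :  0  1  2  3  4  5  6  7  8  9 10 11 12 13 14 15 16 17 18 19 20 21 22 23 24 25 26 27 28 29 30
G :  0  0  1  1  2  0  3  1  2  2  3  3  4  0  5  1  2  0  0  1  1  2  4  3  3  0  2  1  3  4  0

0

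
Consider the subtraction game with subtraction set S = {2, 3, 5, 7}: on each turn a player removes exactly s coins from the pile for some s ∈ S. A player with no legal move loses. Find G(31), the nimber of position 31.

G(0) = 0
G(1) = mex{} = 0
G(2) = mex{0} = 1
G(3) = mex{0,0} = 1
G(4) = mex{1,0} = 2
G(5) = mex{1,1,0} = 2
G(6) = mex{2,1,0} = 3
G(7) = mex{2,2,1,0} = 3
G(8) = mex{3,2,1,0} = 4
G(9) = mex{3,3,2,1} = 0
G(10) = mex{4,3,2,1} = 0
G(11) = mex{0,4,3,2} = 1
G(12) = mex{0,0,3,2} = 1
G(13) = mex{1,0,4,3} = 2
G(14) = mex{1,1,0,3} = 2
G(15) = mex{2,1,0,4} = 3
G(16) = mex{2,2,1,0} = 3
G(17) = mex{3,2,1,0} = 4
G(18) = mex{3,3,2,1} = 0
G(19) = mex{4,3,2,1} = 0
G(20) = mex{0,4,3,2} = 1
G(21) = mex{0,0,3,2} = 1
G(22) = mex{1,0,4,3} = 2
G(23) = mex{1,1,0,3} = 2
G(24) = mex{2,1,0,4} = 3
G(25) = mex{2,2,1,0} = 3
G(26) = mex{3,2,1,0} = 4
G(27) = mex{3,3,2,1} = 0
G(28) = mex{4,3,2,1} = 0
G(29) = mex{0,4,3,2} = 1
G(30) = mex{0,0,3,2} = 1
G(31) = mex{1,0,4,3} = 2

2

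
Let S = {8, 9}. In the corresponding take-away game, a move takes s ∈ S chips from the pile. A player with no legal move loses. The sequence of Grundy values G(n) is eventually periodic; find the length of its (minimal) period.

G(0) = 0
G(1) = mex{} = 0
G(2) = mex{} = 0
G(3) = mex{} = 0
G(4) = mex{} = 0
G(5) = mex{} = 0
G(6) = mex{} = 0
G(7) = mex{} = 0
G(8) = mex{0} = 1
G(9) = mex{0,0} = 1
G(10) = mex{0,0} = 1
G(11) = mex{0,0} = 1
G(12) = mex{0,0} = 1
G(13) = mex{0,0} = 1
G(14) = mex{0,0} = 1
G(15) = mex{0,0} = 1
G(16) = mex{1,0} = 2
G(17) = mex{1,1} = 0
G(18) = mex{1,1} = 0
G(19) = mex{1,1} = 0
G(20) = mex{1,1} = 0
G(21) = mex{1,1} = 0
G(22) = mex{1,1} = 0
G(23) = mex{1,1} = 0
G(24) = mex{2,1} = 0
G(25) = mex{0,2} = 1
G(26) = mex{0,0} = 1
G(27) = mex{0,0} = 1
G(28) = mex{0,0} = 1
G(29) = mex{0,0} = 1
G(30) = mex{0,0} = 1
G(31) = mex{0,0} = 1
G(32) = mex{0,0} = 1
G(33) = mex{1,0} = 2
G(34) = mex{1,1} = 0
G(35) = mex{1,1} = 0
G(n+17) = G(n) holds for n = 0,…,8 (a full window of length max(S) = 9), so the sequence is purely periodic with period 17.

17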